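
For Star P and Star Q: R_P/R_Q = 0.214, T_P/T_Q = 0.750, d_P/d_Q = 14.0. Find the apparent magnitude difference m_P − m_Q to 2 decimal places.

10.33

L_P/L_Q = (0.214)²(0.750)⁴ = 0.01449.
F_P/F_Q = (L_P/L_Q)/(d_P/d_Q)² = 0.01449/196.0 = 7.393×10^-5.
m_P − m_Q = −2.5 log₁₀(7.393×10^-5) = 10.33.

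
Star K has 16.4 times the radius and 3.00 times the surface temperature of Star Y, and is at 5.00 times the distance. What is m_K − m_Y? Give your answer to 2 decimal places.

-7.35

L_K/L_Y = (16.4)²(3.00)⁴ = 2.179×10^4.
F_K/F_Y = (L_K/L_Y)/(d_K/d_Y)² = 2.179×10^4/25.00 = 871.4.
m_K − m_Y = −2.5 log₁₀(871.4) = -7.35.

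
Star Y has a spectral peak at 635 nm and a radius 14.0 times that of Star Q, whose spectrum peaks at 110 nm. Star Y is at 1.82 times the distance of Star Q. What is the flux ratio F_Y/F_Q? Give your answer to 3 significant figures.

0.0533

Wien's law: T_Y/T_Q = λ_Q/λ_Y = 110/635 = 0.1732.
L_Y/L_Q = (R_Y/R_Q)²(T_Y/T_Q)⁴ = (14.0)²(0.1732)⁴ = 0.1765.
F_Y/F_Q = (L_Y/L_Q)/(d_Y/d_Q)² = 0.1765/(1.82)² = 0.05328.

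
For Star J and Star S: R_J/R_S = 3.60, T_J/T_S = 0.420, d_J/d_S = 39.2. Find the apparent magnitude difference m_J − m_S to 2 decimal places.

8.95

L_J/L_S = (3.60)²(0.420)⁴ = 0.4033.
F_J/F_S = (L_J/L_S)/(d_J/d_S)² = 0.4033/1537 = 2.624×10^-4.
m_J − m_S = −2.5 log₁₀(2.624×10^-4) = 8.95.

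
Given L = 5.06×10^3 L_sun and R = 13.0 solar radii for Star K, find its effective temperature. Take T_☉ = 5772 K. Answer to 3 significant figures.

T/T_☉ = (L/L_☉)^(1/4) / (R/R_☉)^(1/2)
T = 5772 × (5.06×10^3)^(1/4) / √(13.0) = 5772 × 8.434 / 3.606 = 1.350×10^4 K.

1.35×10^4 K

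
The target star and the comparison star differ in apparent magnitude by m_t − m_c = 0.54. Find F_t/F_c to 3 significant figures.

0.608

F_t/F_c = 10^(−(m_t − m_c)/2.5) = 10^(-0.54/2.5) = 10^-0.216 = 0.6081.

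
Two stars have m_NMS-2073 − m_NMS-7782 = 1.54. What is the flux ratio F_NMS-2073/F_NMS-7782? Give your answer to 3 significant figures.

F_NMS-2073/F_NMS-7782 = 10^(−(m_NMS-2073 − m_NMS-7782)/2.5) = 10^(-1.54/2.5) = 10^-0.616 = 0.2421.

0.242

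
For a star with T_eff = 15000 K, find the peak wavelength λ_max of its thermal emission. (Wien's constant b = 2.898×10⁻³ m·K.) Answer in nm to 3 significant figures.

λ_max = b/T = 2.898×10⁻³ / 15000 = 1.93×10^-7 m = 193.2 nm.

193 nm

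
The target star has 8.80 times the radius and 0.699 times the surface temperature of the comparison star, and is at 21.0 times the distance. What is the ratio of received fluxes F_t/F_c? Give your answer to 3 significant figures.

L_t/L_c = (R_t/R_c)²(T_t/T_c)⁴ = (8.80)² × (0.699)⁴ = 18.49.
F_t/F_c = (L_t/L_c)/(d_t/d_c)² = 18.49 / (21.0)² = 0.04192.

0.0419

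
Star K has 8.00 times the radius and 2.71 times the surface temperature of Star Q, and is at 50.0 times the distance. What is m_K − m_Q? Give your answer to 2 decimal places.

L_K/L_Q = (8.00)²(2.71)⁴ = 3452.
F_K/F_Q = (L_K/L_Q)/(d_K/d_Q)² = 3452/2500 = 1.381.
m_K − m_Q = −2.5 log₁₀(1.381) = -0.35.

-0.35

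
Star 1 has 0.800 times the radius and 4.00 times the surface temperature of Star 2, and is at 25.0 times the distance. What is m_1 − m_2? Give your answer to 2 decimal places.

L_1/L_2 = (0.800)²(4.00)⁴ = 163.8.
F_1/F_2 = (L_1/L_2)/(d_1/d_2)² = 163.8/625.0 = 0.2621.
m_1 − m_2 = −2.5 log₁₀(0.2621) = 1.45.

1.45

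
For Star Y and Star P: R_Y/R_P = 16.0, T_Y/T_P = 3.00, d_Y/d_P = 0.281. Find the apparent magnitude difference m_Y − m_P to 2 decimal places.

L_Y/L_P = (16.0)²(3.00)⁴ = 2.074×10^4.
F_Y/F_P = (L_Y/L_P)/(d_Y/d_P)² = 2.074×10^4/0.07896 = 2.626×10^5.
m_Y − m_P = −2.5 log₁₀(2.626×10^5) = -13.55.

-13.55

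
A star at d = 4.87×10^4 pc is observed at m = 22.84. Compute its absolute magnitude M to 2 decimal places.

M = m − 5 log₁₀(d/10 pc) = 22.84 − 5 log₁₀(4.87×10^4/10)
  = 22.84 − 5 × 3.688 = 22.84 − 18.44 = 4.40.

4.40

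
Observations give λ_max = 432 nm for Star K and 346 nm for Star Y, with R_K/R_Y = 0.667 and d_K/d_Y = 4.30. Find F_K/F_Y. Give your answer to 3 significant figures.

Wien's law: T_K/T_Y = λ_Y/λ_K = 346/432 = 0.8009.
L_K/L_Y = (R_K/R_Y)²(T_K/T_Y)⁴ = (0.667)²(0.8009)⁴ = 0.1831.
F_K/F_Y = (L_K/L_Y)/(d_K/d_Y)² = 0.1831/(4.30)² = 0.009901.

0.00990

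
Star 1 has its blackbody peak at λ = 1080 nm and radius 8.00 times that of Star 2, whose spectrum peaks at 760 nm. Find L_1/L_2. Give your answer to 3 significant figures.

15.7

Wien's law gives T ∝ 1/λ_max, so T_1/T_2 = λ_2/λ_1 = 760/1080 = 0.7037.
Then L ∝ R²T⁴ gives L_1/L_2 = (8.00)² × (0.7037)⁴ = 64.00 × 0.2452 = 15.69.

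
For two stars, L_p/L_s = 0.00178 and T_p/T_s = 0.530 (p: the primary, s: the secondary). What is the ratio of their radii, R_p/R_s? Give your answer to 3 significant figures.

0.150

L ∝ R²T⁴ gives R ∝ √L / T², so
R_p/R_s = √(0.00178) / (0.530)² = 0.04219 / 0.2809 = 0.1502.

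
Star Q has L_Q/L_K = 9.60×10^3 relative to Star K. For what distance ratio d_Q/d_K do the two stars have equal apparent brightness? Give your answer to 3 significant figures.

Equal flux requires L_Q/d_Q² = L_K/d_K², so d_Q/d_K = √(L_Q/L_K)
= √(9.60×10^3) = 97.98.

98.0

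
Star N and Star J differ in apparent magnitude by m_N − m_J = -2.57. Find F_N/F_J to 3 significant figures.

F_N/F_J = 10^(−(m_N − m_J)/2.5) = 10^(2.57/2.5) = 10^1.028 = 10.67.

10.7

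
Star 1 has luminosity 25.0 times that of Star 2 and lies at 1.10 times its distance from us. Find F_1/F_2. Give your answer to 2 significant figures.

21

F = L/(4πd²), so F_1/F_2 = (L_1/L_2) / (d_1/d_2)²
= 25.0 / (1.10)² = 25.0 / 1.210 = 20.66.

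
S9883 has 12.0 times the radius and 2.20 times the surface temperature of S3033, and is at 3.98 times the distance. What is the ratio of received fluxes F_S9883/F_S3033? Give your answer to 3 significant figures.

L_S9883/L_S3033 = (R_S9883/R_S3033)²(T_S9883/T_S3033)⁴ = (12.0)² × (2.20)⁴ = 3373.
F_S9883/F_S3033 = (L_S9883/L_S3033)/(d_S9883/d_S3033)² = 3373 / (3.98)² = 213.0.

213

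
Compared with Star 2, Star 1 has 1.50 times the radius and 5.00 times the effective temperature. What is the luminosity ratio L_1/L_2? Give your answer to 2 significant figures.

1.4×10^3

From the Stefan–Boltzmann law, L ∝ R²T⁴, so
L_1/L_2 = (R_1/R_2)² (T_1/T_2)⁴ = (1.50)² × (5.00)⁴ = 2.250 × 625.0 = 1406.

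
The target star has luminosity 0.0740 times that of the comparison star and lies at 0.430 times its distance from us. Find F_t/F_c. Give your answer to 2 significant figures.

F = L/(4πd²), so F_t/F_c = (L_t/L_c) / (d_t/d_c)²
= 0.0740 / (0.430)² = 0.0740 / 0.1849 = 0.4002.

0.40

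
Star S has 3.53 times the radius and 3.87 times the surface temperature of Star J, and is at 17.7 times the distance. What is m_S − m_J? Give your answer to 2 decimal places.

L_S/L_J = (3.53)²(3.87)⁴ = 2795.
F_S/F_J = (L_S/L_J)/(d_S/d_J)² = 2795/313.3 = 8.922.
m_S − m_J = −2.5 log₁₀(8.922) = -2.38.

-2.38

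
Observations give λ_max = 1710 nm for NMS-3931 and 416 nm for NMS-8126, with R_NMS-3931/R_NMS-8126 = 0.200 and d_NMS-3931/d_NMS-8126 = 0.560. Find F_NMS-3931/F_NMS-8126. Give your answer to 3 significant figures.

4.47×10^-4

Wien's law: T_NMS-3931/T_NMS-8126 = λ_NMS-8126/λ_NMS-3931 = 416/1710 = 0.2433.
L_NMS-3931/L_NMS-8126 = (R_NMS-3931/R_NMS-8126)²(T_NMS-3931/T_NMS-8126)⁴ = (0.200)²(0.2433)⁴ = 1.401×10^-4.
F_NMS-3931/F_NMS-8126 = (L_NMS-3931/L_NMS-8126)/(d_NMS-3931/d_NMS-8126)² = 1.401×10^-4/(0.560)² = 4.468×10^-4.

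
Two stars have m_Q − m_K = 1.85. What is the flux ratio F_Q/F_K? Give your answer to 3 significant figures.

F_Q/F_K = 10^(−(m_Q − m_K)/2.5) = 10^(-1.85/2.5) = 10^-0.740 = 0.1820.

0.182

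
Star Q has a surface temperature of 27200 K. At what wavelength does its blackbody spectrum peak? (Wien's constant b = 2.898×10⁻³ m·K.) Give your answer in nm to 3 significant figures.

107 nm

λ_max = b/T = 2.898×10⁻³ / 27200 = 1.07×10^-7 m = 106.5 nm.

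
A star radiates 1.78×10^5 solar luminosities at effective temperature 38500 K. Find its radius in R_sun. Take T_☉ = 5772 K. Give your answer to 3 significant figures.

9.48 R_sun

R/R_☉ = √(L/L_☉) / (T/T_☉)² = √(1.78×10^5) / (6.670)²
       = 421.9 / 44.49 = 9.483.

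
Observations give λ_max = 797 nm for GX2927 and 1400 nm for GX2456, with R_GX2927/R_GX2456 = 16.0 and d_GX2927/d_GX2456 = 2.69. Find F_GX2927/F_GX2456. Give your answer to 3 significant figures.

Wien's law: T_GX2927/T_GX2456 = λ_GX2456/λ_GX2927 = 1400/797 = 1.757.
L_GX2927/L_GX2456 = (R_GX2927/R_GX2456)²(T_GX2927/T_GX2456)⁴ = (16.0)²(1.757)⁴ = 2437.
F_GX2927/F_GX2456 = (L_GX2927/L_GX2456)/(d_GX2927/d_GX2456)² = 2437/(2.69)² = 336.8.

337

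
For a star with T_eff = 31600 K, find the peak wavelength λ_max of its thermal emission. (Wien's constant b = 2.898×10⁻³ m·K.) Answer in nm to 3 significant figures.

λ_max = b/T = 2.898×10⁻³ / 31600 = 9.17×10^-8 m = 91.71 nm.

91.7 nm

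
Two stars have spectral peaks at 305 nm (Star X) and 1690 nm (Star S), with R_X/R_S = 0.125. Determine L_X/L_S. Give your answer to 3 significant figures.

14.7

Wien's law gives T ∝ 1/λ_max, so T_X/T_S = λ_S/λ_X = 1690/305 = 5.541.
Then L ∝ R²T⁴ gives L_X/L_S = (0.125)² × (5.541)⁴ = 0.01562 × 942.6 = 14.73.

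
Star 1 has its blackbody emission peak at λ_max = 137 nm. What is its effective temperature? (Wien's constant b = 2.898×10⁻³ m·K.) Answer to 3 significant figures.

2.12×10^4 K

T = b/λ_max = 2.898×10⁻³ / (137×10⁻⁹) = 2.115×10^4 K.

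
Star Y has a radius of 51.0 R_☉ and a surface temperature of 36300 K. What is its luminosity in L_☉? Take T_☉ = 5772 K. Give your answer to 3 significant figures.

L/L_☉ = (R/R_☉)² (T/T_☉)⁴ = (51.0)² × (36300/5772)⁴
       = 2601 × (6.289)⁴ = 2601 × 1564 = 4.069×10^6.

4.07×10^6 L_☉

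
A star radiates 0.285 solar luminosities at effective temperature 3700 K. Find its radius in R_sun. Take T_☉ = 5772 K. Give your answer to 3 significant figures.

R/R_☉ = √(L/L_☉) / (T/T_☉)² = √(0.285) / (0.6410)²
       = 0.5339 / 0.4109 = 1.299.

1.30 R_sun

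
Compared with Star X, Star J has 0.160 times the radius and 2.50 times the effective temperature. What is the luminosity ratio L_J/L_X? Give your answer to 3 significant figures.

1.00

From the Stefan–Boltzmann law, L ∝ R²T⁴, so
L_J/L_X = (R_J/R_X)² (T_J/T_X)⁴ = (0.160)² × (2.50)⁴ = 0.02560 × 39.06 = 1.000.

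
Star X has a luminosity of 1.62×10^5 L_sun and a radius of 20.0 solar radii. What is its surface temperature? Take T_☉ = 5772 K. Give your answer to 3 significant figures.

2.59×10^4 K

T/T_☉ = (L/L_☉)^(1/4) / (R/R_☉)^(1/2)
T = 5772 × (1.62×10^5)^(1/4) / √(20.0) = 5772 × 20.06 / 4.472 = 2.589×10^4 K.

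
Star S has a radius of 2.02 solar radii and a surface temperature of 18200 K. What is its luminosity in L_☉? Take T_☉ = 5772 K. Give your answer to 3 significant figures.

403 L_☉

L/L_☉ = (R/R_☉)² (T/T_☉)⁴ = (2.02)² × (18200/5772)⁴
       = 4.080 × (3.153)⁴ = 4.080 × 98.85 = 403.4.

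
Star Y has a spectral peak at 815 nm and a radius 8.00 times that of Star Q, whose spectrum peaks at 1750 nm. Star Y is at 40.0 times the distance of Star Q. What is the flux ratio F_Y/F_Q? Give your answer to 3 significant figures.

Wien's law: T_Y/T_Q = λ_Q/λ_Y = 1750/815 = 2.147.
L_Y/L_Q = (R_Y/R_Q)²(T_Y/T_Q)⁴ = (8.00)²(2.147)⁴ = 1361.
F_Y/F_Q = (L_Y/L_Q)/(d_Y/d_Q)² = 1361/(40.0)² = 0.8503.

0.850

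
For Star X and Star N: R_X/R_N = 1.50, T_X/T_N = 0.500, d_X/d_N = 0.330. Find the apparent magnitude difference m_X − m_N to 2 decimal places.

L_X/L_N = (1.50)²(0.500)⁴ = 0.1406.
F_X/F_N = (L_X/L_N)/(d_X/d_N)² = 0.1406/0.1089 = 1.291.
m_X − m_N = −2.5 log₁₀(1.291) = -0.28.

-0.28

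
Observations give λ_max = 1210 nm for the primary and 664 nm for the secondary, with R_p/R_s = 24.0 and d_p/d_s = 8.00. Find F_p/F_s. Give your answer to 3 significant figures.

0.816

Wien's law: T_p/T_s = λ_s/λ_p = 664/1210 = 0.5488.
L_p/L_s = (R_p/R_s)²(T_p/T_s)⁴ = (24.0)²(0.5488)⁴ = 52.23.
F_p/F_s = (L_p/L_s)/(d_p/d_s)² = 52.23/(8.00)² = 0.8162.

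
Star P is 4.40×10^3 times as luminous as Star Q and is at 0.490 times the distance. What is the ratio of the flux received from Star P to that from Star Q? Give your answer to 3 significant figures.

1.83×10^4

F = L/(4πd²), so F_P/F_Q = (L_P/L_Q) / (d_P/d_Q)²
= 4.40×10^3 / (0.490)² = 4.40×10^3 / 0.2401 = 1.833×10^4.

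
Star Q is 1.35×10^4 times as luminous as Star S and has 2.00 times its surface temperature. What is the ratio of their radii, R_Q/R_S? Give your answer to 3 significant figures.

L ∝ R²T⁴ gives R ∝ √L / T², so
R_Q/R_S = √(1.35×10^4) / (2.00)² = 116.2 / 4.000 = 29.05.

29.0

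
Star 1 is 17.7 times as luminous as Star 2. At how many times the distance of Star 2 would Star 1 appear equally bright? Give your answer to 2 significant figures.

4.2

Equal flux requires L_1/d_1² = L_2/d_2², so d_1/d_2 = √(L_1/L_2)
= √(17.7) = 4.207.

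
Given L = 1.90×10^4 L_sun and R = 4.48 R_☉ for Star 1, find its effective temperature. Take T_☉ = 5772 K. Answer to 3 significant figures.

3.20×10^4 K

T/T_☉ = (L/L_☉)^(1/4) / (R/R_☉)^(1/2)
T = 5772 × (1.90×10^4)^(1/4) / √(4.48) = 5772 × 11.74 / 2.117 = 3.202×10^4 K.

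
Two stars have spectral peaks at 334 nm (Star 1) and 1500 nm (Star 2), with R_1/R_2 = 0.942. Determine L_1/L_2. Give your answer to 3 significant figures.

Wien's law gives T ∝ 1/λ_max, so T_1/T_2 = λ_2/λ_1 = 1500/334 = 4.491.
Then L ∝ R²T⁴ gives L_1/L_2 = (0.942)² × (4.491)⁴ = 0.8874 × 406.8 = 361.0.

361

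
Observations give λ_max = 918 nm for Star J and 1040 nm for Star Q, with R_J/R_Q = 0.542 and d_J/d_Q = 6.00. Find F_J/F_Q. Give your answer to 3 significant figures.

Wien's law: T_J/T_Q = λ_Q/λ_J = 1040/918 = 1.133.
L_J/L_Q = (R_J/R_Q)²(T_J/T_Q)⁴ = (0.542)²(1.133)⁴ = 0.4839.
F_J/F_Q = (L_J/L_Q)/(d_J/d_Q)² = 0.4839/(6.00)² = 0.01344.

0.0134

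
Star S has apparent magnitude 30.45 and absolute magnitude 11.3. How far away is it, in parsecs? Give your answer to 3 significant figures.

6.76×10^4 pc

m − M = 5 log₁₀(d/10 pc)
30.45 − (11.3) = 19.15 = 5 log₁₀(d/10)
d = 10 × 10^(19.15/5) = 10 × 10^3.830 = 6.761×10^4 pc.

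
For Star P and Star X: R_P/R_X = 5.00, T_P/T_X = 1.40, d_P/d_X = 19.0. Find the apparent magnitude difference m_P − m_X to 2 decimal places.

1.44

L_P/L_X = (5.00)²(1.40)⁴ = 96.04.
F_P/F_X = (L_P/L_X)/(d_P/d_X)² = 96.04/361.0 = 0.2660.
m_P − m_X = −2.5 log₁₀(0.2660) = 1.44.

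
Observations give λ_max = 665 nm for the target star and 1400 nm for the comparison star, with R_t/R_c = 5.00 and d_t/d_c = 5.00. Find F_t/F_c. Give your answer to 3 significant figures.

Wien's law: T_t/T_c = λ_c/λ_t = 1400/665 = 2.105.
L_t/L_c = (R_t/R_c)²(T_t/T_c)⁴ = (5.00)²(2.105)⁴ = 491.1.
F_t/F_c = (L_t/L_c)/(d_t/d_c)² = 491.1/(5.00)² = 19.64.

19.6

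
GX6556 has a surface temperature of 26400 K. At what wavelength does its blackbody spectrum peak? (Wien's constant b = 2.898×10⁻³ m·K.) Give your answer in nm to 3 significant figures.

110 nm

λ_max = b/T = 2.898×10⁻³ / 26400 = 1.10×10^-7 m = 109.8 nm.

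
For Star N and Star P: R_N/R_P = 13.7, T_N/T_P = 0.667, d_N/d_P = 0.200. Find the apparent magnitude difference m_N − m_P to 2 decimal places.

L_N/L_P = (13.7)²(0.667)⁴ = 37.15.
F_N/F_P = (L_N/L_P)/(d_N/d_P)² = 37.15/0.04000 = 928.7.
m_N − m_P = −2.5 log₁₀(928.7) = -7.42.

-7.42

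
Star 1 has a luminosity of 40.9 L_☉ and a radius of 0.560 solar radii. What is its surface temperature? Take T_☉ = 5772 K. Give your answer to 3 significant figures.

T/T_☉ = (L/L_☉)^(1/4) / (R/R_☉)^(1/2)
T = 5772 × (40.9)^(1/4) / √(0.560) = 5772 × 2.529 / 0.7483 = 1.951×10^4 K.

1.95×10^4 K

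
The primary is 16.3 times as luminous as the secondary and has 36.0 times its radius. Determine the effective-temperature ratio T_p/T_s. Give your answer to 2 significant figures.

0.33

L ∝ R²T⁴ gives T ∝ (L/R²)^(1/4), so
T_p/T_s = (16.3 / 36.0²)^(1/4) = (0.01258)^(1/4) = 0.3349.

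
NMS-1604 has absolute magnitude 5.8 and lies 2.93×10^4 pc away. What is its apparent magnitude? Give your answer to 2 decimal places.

m = M + 5 log₁₀(d/10 pc) = 5.8 + 5 log₁₀(2.93×10^4/10)
  = 5.8 + 5 × 3.467 = 5.8 + 17.33 = 23.13.

23.13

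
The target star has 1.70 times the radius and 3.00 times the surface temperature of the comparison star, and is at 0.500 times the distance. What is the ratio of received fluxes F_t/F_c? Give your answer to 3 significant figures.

L_t/L_c = (R_t/R_c)²(T_t/T_c)⁴ = (1.70)² × (3.00)⁴ = 234.1.
F_t/F_c = (L_t/L_c)/(d_t/d_c)² = 234.1 / (0.500)² = 936.4.

936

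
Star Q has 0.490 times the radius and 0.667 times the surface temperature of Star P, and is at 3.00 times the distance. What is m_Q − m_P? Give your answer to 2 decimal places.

L_Q/L_P = (0.490)²(0.667)⁴ = 0.04752.
F_Q/F_P = (L_Q/L_P)/(d_Q/d_P)² = 0.04752/9.000 = 0.005280.
m_Q − m_P = −2.5 log₁₀(0.005280) = 5.69.

5.69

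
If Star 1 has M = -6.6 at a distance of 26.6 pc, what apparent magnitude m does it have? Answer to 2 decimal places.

m = M + 5 log₁₀(d/10 pc) = -6.6 + 5 log₁₀(26.6/10)
  = -6.6 + 5 × 0.425 = -6.6 + 2.12 = -4.48.

-4.48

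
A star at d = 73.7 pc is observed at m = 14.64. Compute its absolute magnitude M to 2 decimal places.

M = m − 5 log₁₀(d/10 pc) = 14.64 − 5 log₁₀(73.7/10)
  = 14.64 − 5 × 0.867 = 14.64 − 4.34 = 10.30.

10.30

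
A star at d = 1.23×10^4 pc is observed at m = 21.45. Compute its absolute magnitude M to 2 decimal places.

6.00

M = m − 5 log₁₀(d/10 pc) = 21.45 − 5 log₁₀(1.23×10^4/10)
  = 21.45 − 5 × 3.090 = 21.45 − 15.45 = 6.00.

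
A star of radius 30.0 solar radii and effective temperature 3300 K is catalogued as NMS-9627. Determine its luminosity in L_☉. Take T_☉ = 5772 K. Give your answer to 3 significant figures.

L/L_☉ = (R/R_☉)² (T/T_☉)⁴ = (30.0)² × (3300/5772)⁴
       = 900.0 × (0.5717)⁴ = 900.0 × 0.1068 = 96.16.

96.2 L_☉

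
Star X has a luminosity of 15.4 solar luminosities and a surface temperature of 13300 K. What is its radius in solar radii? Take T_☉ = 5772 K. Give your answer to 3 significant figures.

0.739 solar radii

R/R_☉ = √(L/L_☉) / (T/T_☉)² = √(15.4) / (2.304)²
       = 3.924 / 5.309 = 0.7391.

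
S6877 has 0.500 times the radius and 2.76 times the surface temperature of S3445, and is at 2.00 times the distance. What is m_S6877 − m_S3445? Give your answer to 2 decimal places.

L_S6877/L_S3445 = (0.500)²(2.76)⁴ = 14.51.
F_S6877/F_S3445 = (L_S6877/L_S3445)/(d_S6877/d_S3445)² = 14.51/4.000 = 3.627.
m_S6877 − m_S3445 = −2.5 log₁₀(3.627) = -1.40.

-1.40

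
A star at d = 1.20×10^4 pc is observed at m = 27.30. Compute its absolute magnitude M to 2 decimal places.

M = m − 5 log₁₀(d/10 pc) = 27.30 − 5 log₁₀(1.20×10^4/10)
  = 27.30 − 5 × 3.079 = 27.30 − 15.40 = 11.90.

11.90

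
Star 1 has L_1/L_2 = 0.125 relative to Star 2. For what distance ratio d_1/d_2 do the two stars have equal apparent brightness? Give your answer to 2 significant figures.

Equal flux requires L_1/d_1² = L_2/d_2², so d_1/d_2 = √(L_1/L_2)
= √(0.125) = 0.3536.

0.35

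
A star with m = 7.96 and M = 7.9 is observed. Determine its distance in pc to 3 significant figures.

m − M = 5 log₁₀(d/10 pc)
7.96 − (7.9) = 0.06 = 5 log₁₀(d/10)
d = 10 × 10^(0.06/5) = 10 × 10^0.012 = 10.28 pc.

10.3 pc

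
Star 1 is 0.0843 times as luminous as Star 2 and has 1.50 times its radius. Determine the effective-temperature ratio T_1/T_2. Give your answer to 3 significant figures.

0.440

L ∝ R²T⁴ gives T ∝ (L/R²)^(1/4), so
T_1/T_2 = (0.0843 / 1.50²)^(1/4) = (0.03747)^(1/4) = 0.4400.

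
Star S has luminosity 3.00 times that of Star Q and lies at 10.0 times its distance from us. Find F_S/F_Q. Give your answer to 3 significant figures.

F = L/(4πd²), so F_S/F_Q = (L_S/L_Q) / (d_S/d_Q)²
= 3.00 / (10.0)² = 3.00 / 100.0 = 0.03000.

0.0300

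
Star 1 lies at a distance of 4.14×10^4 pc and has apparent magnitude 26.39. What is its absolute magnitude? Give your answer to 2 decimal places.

M = m − 5 log₁₀(d/10 pc) = 26.39 − 5 log₁₀(4.14×10^4/10)
  = 26.39 − 5 × 3.617 = 26.39 − 18.09 = 8.30.

8.30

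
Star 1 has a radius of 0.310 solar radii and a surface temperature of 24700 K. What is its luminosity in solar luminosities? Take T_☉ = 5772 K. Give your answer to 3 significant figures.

32.2 solar luminosities

L/L_☉ = (R/R_☉)² (T/T_☉)⁴ = (0.310)² × (24700/5772)⁴
       = 0.09610 × (4.279)⁴ = 0.09610 × 335.3 = 32.23.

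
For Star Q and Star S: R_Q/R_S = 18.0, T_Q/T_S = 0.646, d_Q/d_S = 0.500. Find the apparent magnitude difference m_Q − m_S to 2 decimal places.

-5.88

L_Q/L_S = (18.0)²(0.646)⁴ = 56.43.
F_Q/F_S = (L_Q/L_S)/(d_Q/d_S)² = 56.43/0.2500 = 225.7.
m_Q − m_S = −2.5 log₁₀(225.7) = -5.88.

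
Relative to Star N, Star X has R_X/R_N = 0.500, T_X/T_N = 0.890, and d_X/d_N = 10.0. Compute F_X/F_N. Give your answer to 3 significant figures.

0.00157

L_X/L_N = (R_X/R_N)²(T_X/T_N)⁴ = (0.500)² × (0.890)⁴ = 0.1569.
F_X/F_N = (L_X/L_N)/(d_X/d_N)² = 0.1569 / (10.0)² = 0.001569.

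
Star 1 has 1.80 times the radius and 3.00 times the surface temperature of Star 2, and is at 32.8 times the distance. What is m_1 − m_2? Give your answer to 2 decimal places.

L_1/L_2 = (1.80)²(3.00)⁴ = 262.4.
F_1/F_2 = (L_1/L_2)/(d_1/d_2)² = 262.4/1076 = 0.2439.
m_1 − m_2 = −2.5 log₁₀(0.2439) = 1.53.

1.53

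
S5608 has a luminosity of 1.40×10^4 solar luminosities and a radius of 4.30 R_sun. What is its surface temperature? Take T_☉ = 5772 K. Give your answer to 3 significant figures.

T/T_☉ = (L/L_☉)^(1/4) / (R/R_☉)^(1/2)
T = 5772 × (1.40×10^4)^(1/4) / √(4.30) = 5772 × 10.88 / 2.074 = 3.028×10^4 K.

3.03×10^4 K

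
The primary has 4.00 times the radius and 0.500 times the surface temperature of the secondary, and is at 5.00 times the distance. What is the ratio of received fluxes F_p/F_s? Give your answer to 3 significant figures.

0.0400

L_p/L_s = (R_p/R_s)²(T_p/T_s)⁴ = (4.00)² × (0.500)⁴ = 1.000.
F_p/F_s = (L_p/L_s)/(d_p/d_s)² = 1.000 / (5.00)² = 0.04000.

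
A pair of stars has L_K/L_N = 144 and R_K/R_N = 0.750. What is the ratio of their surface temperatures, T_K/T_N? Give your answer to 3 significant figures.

L ∝ R²T⁴ gives T ∝ (L/R²)^(1/4), so
T_K/T_N = (144 / 0.750²)^(1/4) = (256.0)^(1/4) = 4.000.

4.00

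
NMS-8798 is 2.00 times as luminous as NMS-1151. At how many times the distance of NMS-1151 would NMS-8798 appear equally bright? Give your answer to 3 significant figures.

Equal flux requires L_NMS-8798/d_NMS-8798² = L_NMS-1151/d_NMS-1151², so d_NMS-8798/d_NMS-1151 = √(L_NMS-8798/L_NMS-1151)
= √(2.00) = 1.414.

1.41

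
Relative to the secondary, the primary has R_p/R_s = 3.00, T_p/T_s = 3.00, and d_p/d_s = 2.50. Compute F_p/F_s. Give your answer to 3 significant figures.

117

L_p/L_s = (R_p/R_s)²(T_p/T_s)⁴ = (3.00)² × (3.00)⁴ = 729.0.
F_p/F_s = (L_p/L_s)/(d_p/d_s)² = 729.0 / (2.50)² = 116.6.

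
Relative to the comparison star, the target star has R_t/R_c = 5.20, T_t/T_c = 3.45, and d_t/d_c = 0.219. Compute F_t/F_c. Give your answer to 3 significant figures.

L_t/L_c = (R_t/R_c)²(T_t/T_c)⁴ = (5.20)² × (3.45)⁴ = 3831.
F_t/F_c = (L_t/L_c)/(d_t/d_c)² = 3831 / (0.219)² = 7.987×10^4.

7.99×10^4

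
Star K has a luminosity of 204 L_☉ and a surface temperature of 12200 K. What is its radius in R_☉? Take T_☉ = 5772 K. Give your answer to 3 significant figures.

R/R_☉ = √(L/L_☉) / (T/T_☉)² = √(204) / (2.114)²
       = 14.28 / 4.468 = 3.197.

3.20 R_☉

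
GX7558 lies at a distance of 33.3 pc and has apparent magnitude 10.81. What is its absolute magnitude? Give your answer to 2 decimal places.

M = m − 5 log₁₀(d/10 pc) = 10.81 − 5 log₁₀(33.3/10)
  = 10.81 − 5 × 0.522 = 10.81 − 2.61 = 8.20.

8.20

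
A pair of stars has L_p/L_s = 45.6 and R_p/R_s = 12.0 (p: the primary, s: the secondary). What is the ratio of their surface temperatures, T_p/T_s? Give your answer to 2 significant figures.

L ∝ R²T⁴ gives T ∝ (L/R²)^(1/4), so
T_p/T_s = (45.6 / 12.0²)^(1/4) = (0.3167)^(1/4) = 0.7502.

0.75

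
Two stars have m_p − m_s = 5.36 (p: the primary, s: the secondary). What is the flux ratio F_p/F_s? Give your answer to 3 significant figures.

0.00718

F_p/F_s = 10^(−(m_p − m_s)/2.5) = 10^(-5.36/2.5) = 10^-2.144 = 0.007178.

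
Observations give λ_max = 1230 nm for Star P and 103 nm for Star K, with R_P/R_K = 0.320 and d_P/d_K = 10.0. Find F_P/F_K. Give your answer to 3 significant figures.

Wien's law: T_P/T_K = λ_K/λ_P = 103/1230 = 0.08374.
L_P/L_K = (R_P/R_K)²(T_P/T_K)⁴ = (0.320)²(0.08374)⁴ = 5.035×10^-6.
F_P/F_K = (L_P/L_K)/(d_P/d_K)² = 5.035×10^-6/(10.0)² = 5.035×10^-8.

5.04×10^-8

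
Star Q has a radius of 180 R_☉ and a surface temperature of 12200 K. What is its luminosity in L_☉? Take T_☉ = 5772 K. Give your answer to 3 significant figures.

L/L_☉ = (R/R_☉)² (T/T_☉)⁴ = (180)² × (12200/5772)⁴
       = 3.240×10^4 × (2.114)⁴ = 3.240×10^4 × 19.96 = 6.467×10^5.

6.47×10^5 L_☉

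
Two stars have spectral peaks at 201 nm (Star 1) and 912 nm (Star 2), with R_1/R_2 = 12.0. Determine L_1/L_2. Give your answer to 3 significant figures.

6.10×10^4

Wien's law gives T ∝ 1/λ_max, so T_1/T_2 = λ_2/λ_1 = 912/201 = 4.537.
Then L ∝ R²T⁴ gives L_1/L_2 = (12.0)² × (4.537)⁴ = 144.0 × 423.8 = 6.103×10^4.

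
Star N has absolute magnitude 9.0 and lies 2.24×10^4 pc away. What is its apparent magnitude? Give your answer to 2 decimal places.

m = M + 5 log₁₀(d/10 pc) = 9.0 + 5 log₁₀(2.24×10^4/10)
  = 9.0 + 5 × 3.350 = 9.0 + 16.75 = 25.75.

25.75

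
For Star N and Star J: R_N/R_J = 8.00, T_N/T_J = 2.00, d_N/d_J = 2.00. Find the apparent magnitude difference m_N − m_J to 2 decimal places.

L_N/L_J = (8.00)²(2.00)⁴ = 1024.
F_N/F_J = (L_N/L_J)/(d_N/d_J)² = 1024/4.000 = 256.0.
m_N − m_J = −2.5 log₁₀(256.0) = -6.02.

-6.02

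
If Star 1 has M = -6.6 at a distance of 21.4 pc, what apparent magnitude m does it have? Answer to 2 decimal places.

-4.95

m = M + 5 log₁₀(d/10 pc) = -6.6 + 5 log₁₀(21.4/10)
  = -6.6 + 5 × 0.330 = -6.6 + 1.65 = -4.95.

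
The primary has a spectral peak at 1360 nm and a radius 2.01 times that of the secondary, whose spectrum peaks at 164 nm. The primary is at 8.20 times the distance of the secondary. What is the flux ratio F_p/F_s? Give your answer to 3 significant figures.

Wien's law: T_p/T_s = λ_s/λ_p = 164/1360 = 0.1206.
L_p/L_s = (R_p/R_s)²(T_p/T_s)⁴ = (2.01)²(0.1206)⁴ = 8.543×10^-4.
F_p/F_s = (L_p/L_s)/(d_p/d_s)² = 8.543×10^-4/(8.20)² = 1.271×10^-5.

1.27×10^-5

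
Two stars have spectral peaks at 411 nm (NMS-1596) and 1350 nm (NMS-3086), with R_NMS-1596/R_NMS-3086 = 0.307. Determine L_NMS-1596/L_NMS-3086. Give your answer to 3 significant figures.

Wien's law gives T ∝ 1/λ_max, so T_NMS-1596/T_NMS-3086 = λ_NMS-3086/λ_NMS-1596 = 1350/411 = 3.285.
Then L ∝ R²T⁴ gives L_NMS-1596/L_NMS-3086 = (0.307)² × (3.285)⁴ = 0.09425 × 116.4 = 10.97.

11.0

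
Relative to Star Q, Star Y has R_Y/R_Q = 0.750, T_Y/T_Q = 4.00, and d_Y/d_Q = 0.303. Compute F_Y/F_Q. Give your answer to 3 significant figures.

1.57×10^3

L_Y/L_Q = (R_Y/R_Q)²(T_Y/T_Q)⁴ = (0.750)² × (4.00)⁴ = 144.0.
F_Y/F_Q = (L_Y/L_Q)/(d_Y/d_Q)² = 144.0 / (0.303)² = 1568.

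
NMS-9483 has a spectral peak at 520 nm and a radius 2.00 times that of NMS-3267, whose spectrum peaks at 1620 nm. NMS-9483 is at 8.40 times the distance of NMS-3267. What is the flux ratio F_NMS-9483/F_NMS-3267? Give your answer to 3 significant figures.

5.34

Wien's law: T_NMS-9483/T_NMS-3267 = λ_NMS-3267/λ_NMS-9483 = 1620/520 = 3.115.
L_NMS-9483/L_NMS-3267 = (R_NMS-9483/R_NMS-3267)²(T_NMS-9483/T_NMS-3267)⁴ = (2.00)²(3.115)⁴ = 376.8.
F_NMS-9483/F_NMS-3267 = (L_NMS-9483/L_NMS-3267)/(d_NMS-9483/d_NMS-3267)² = 376.8/(8.40)² = 5.340.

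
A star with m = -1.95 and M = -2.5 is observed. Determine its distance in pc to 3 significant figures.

m − M = 5 log₁₀(d/10 pc)
-1.95 − (-2.5) = 0.55 = 5 log₁₀(d/10)
d = 10 × 10^(0.55/5) = 10 × 10^0.110 = 12.88 pc.

12.9 pc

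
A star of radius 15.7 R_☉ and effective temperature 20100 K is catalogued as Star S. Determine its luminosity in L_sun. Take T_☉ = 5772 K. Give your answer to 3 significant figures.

L/L_☉ = (R/R_☉)² (T/T_☉)⁴ = (15.7)² × (20100/5772)⁴
       = 246.5 × (3.482)⁴ = 246.5 × 147.1 = 3.625×10^4.

3.62×10^4 L_sun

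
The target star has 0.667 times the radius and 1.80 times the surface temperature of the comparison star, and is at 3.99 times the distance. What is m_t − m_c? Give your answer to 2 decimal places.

1.33

L_t/L_c = (0.667)²(1.80)⁴ = 4.670.
F_t/F_c = (L_t/L_c)/(d_t/d_c)² = 4.670/15.92 = 0.2934.
m_t − m_c = −2.5 log₁₀(0.2934) = 1.33.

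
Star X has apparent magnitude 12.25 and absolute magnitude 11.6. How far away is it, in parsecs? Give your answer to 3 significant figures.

m − M = 5 log₁₀(d/10 pc)
12.25 − (11.6) = 0.65 = 5 log₁₀(d/10)
d = 10 × 10^(0.65/5) = 10 × 10^0.130 = 13.49 pc.

13.5 pc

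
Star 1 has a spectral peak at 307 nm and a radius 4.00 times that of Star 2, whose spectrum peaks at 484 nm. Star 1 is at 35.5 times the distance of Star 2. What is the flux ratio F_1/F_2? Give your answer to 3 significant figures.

0.0784

Wien's law: T_1/T_2 = λ_2/λ_1 = 484/307 = 1.577.
L_1/L_2 = (R_1/R_2)²(T_1/T_2)⁴ = (4.00)²(1.577)⁴ = 98.84.
F_1/F_2 = (L_1/L_2)/(d_1/d_2)² = 98.84/(35.5)² = 0.07843.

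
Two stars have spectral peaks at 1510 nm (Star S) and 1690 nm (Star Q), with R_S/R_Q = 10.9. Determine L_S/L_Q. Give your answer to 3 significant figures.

Wien's law gives T ∝ 1/λ_max, so T_S/T_Q = λ_Q/λ_S = 1690/1510 = 1.119.
Then L ∝ R²T⁴ gives L_S/L_Q = (10.9)² × (1.119)⁴ = 118.8 × 1.569 = 186.4.

186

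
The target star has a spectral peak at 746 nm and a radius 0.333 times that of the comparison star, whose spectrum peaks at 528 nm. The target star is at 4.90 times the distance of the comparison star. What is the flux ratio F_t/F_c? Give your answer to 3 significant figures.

Wien's law: T_t/T_c = λ_c/λ_t = 528/746 = 0.7078.
L_t/L_c = (R_t/R_c)²(T_t/T_c)⁴ = (0.333)²(0.7078)⁴ = 0.02783.
F_t/F_c = (L_t/L_c)/(d_t/d_c)² = 0.02783/(4.90)² = 0.001159.

0.00116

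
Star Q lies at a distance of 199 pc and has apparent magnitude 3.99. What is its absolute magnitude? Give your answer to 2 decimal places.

-2.50

M = m − 5 log₁₀(d/10 pc) = 3.99 − 5 log₁₀(199/10)
  = 3.99 − 5 × 1.299 = 3.99 − 6.49 = -2.50.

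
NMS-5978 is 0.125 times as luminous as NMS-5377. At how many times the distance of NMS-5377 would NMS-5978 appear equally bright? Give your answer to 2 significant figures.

Equal flux requires L_NMS-5978/d_NMS-5978² = L_NMS-5377/d_NMS-5377², so d_NMS-5978/d_NMS-5377 = √(L_NMS-5978/L_NMS-5377)
= √(0.125) = 0.3536.

0.35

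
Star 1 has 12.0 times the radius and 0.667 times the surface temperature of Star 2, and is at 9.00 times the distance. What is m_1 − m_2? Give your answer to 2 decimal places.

L_1/L_2 = (12.0)²(0.667)⁴ = 28.50.
F_1/F_2 = (L_1/L_2)/(d_1/d_2)² = 28.50/81.00 = 0.3519.
m_1 − m_2 = −2.5 log₁₀(0.3519) = 1.13.

1.13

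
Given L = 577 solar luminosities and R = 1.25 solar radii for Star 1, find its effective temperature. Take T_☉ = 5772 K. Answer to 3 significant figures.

T/T_☉ = (L/L_☉)^(1/4) / (R/R_☉)^(1/2)
T = 5772 × (577)^(1/4) / √(1.25) = 5772 × 4.901 / 1.118 = 2.530×10^4 K.

2.53×10^4 K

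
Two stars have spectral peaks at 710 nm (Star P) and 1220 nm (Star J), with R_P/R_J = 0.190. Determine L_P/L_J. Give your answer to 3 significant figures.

0.315

Wien's law gives T ∝ 1/λ_max, so T_P/T_J = λ_J/λ_P = 1220/710 = 1.718.
Then L ∝ R²T⁴ gives L_P/L_J = (0.190)² × (1.718)⁴ = 0.03610 × 8.718 = 0.3147.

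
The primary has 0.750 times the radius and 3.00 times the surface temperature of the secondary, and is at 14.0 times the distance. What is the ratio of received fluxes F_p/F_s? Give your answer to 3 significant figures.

0.232

L_p/L_s = (R_p/R_s)²(T_p/T_s)⁴ = (0.750)² × (3.00)⁴ = 45.56.
F_p/F_s = (L_p/L_s)/(d_p/d_s)² = 45.56 / (14.0)² = 0.2325.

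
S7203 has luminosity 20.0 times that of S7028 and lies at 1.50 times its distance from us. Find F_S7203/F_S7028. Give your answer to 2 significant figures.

F = L/(4πd²), so F_S7203/F_S7028 = (L_S7203/L_S7028) / (d_S7203/d_S7028)²
= 20.0 / (1.50)² = 20.0 / 2.250 = 8.889.

8.9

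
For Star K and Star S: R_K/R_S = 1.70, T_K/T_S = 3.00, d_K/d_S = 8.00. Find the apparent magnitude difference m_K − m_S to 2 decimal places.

-1.41

L_K/L_S = (1.70)²(3.00)⁴ = 234.1.
F_K/F_S = (L_K/L_S)/(d_K/d_S)² = 234.1/64.00 = 3.658.
m_K − m_S = −2.5 log₁₀(3.658) = -1.41.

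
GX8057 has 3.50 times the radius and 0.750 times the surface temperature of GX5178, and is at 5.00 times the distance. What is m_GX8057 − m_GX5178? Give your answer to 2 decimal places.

L_GX8057/L_GX5178 = (3.50)²(0.750)⁴ = 3.876.
F_GX8057/F_GX5178 = (L_GX8057/L_GX5178)/(d_GX8057/d_GX5178)² = 3.876/25.00 = 0.1550.
m_GX8057 − m_GX5178 = −2.5 log₁₀(0.1550) = 2.02.

2.02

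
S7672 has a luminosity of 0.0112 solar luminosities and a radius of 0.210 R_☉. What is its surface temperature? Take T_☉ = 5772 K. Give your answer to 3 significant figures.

T/T_☉ = (L/L_☉)^(1/4) / (R/R_☉)^(1/2)
T = 5772 × (0.0112)^(1/4) / √(0.210) = 5772 × 0.3253 / 0.4583 = 4098 K.

4.10×10^3 K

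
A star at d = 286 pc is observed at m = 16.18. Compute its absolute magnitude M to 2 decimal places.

8.90

M = m − 5 log₁₀(d/10 pc) = 16.18 − 5 log₁₀(286/10)
  = 16.18 − 5 × 1.456 = 16.18 − 7.28 = 8.90.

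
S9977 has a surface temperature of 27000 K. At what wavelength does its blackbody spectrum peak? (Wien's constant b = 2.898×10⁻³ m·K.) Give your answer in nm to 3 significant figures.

107 nm

λ_max = b/T = 2.898×10⁻³ / 27000 = 1.07×10^-7 m = 107.3 nm.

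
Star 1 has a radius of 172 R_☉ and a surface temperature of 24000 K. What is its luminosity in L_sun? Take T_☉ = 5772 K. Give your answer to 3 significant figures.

L/L_☉ = (R/R_☉)² (T/T_☉)⁴ = (172)² × (24000/5772)⁴
       = 2.958×10^4 × (4.158)⁴ = 2.958×10^4 × 298.9 = 8.843×10^6.

8.84×10^6 L_sun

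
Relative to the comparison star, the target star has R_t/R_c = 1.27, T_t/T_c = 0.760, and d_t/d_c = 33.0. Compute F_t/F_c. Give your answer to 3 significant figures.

4.94×10^-4

L_t/L_c = (R_t/R_c)²(T_t/T_c)⁴ = (1.27)² × (0.760)⁴ = 0.5381.
F_t/F_c = (L_t/L_c)/(d_t/d_c)² = 0.5381 / (33.0)² = 4.941×10^-4.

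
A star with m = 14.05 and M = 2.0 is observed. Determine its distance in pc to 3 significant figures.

m − M = 5 log₁₀(d/10 pc)
14.05 − (2.0) = 12.05 = 5 log₁₀(d/10)
d = 10 × 10^(12.05/5) = 10 × 10^2.410 = 2570 pc.

2.57×10^3 pc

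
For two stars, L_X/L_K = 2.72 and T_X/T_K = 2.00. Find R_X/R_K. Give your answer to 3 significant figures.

L ∝ R²T⁴ gives R ∝ √L / T², so
R_X/R_K = √(2.72) / (2.00)² = 1.649 / 4.000 = 0.4123.

0.412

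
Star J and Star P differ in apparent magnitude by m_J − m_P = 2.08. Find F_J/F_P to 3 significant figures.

F_J/F_P = 10^(−(m_J − m_P)/2.5) = 10^(-2.08/2.5) = 10^-0.832 = 0.1472.

0.147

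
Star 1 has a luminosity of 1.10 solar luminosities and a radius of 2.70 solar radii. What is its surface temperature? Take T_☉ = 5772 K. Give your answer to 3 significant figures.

3.60×10^3 K

T/T_☉ = (L/L_☉)^(1/4) / (R/R_☉)^(1/2)
T = 5772 × (1.10)^(1/4) / √(2.70) = 5772 × 1.024 / 1.643 = 3597 K.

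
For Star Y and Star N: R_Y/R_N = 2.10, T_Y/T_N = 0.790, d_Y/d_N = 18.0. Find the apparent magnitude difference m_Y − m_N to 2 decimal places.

L_Y/L_N = (2.10)²(0.790)⁴ = 1.718.
F_Y/F_N = (L_Y/L_N)/(d_Y/d_N)² = 1.718/324.0 = 0.005302.
m_Y − m_N = −2.5 log₁₀(0.005302) = 5.69.

5.69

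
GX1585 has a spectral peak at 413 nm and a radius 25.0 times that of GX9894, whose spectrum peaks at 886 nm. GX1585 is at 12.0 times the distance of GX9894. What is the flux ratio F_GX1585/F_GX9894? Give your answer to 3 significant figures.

Wien's law: T_GX1585/T_GX9894 = λ_GX9894/λ_GX1585 = 886/413 = 2.145.
L_GX1585/L_GX9894 = (R_GX1585/R_GX9894)²(T_GX1585/T_GX9894)⁴ = (25.0)²(2.145)⁴ = 1.324×10^4.
F_GX1585/F_GX9894 = (L_GX1585/L_GX9894)/(d_GX1585/d_GX9894)² = 1.324×10^4/(12.0)² = 91.93.

91.9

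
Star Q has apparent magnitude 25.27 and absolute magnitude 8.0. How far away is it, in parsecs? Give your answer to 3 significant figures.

m − M = 5 log₁₀(d/10 pc)
25.27 − (8.0) = 17.27 = 5 log₁₀(d/10)
d = 10 × 10^(17.27/5) = 10 × 10^3.454 = 2.844×10^4 pc.

2.84×10^4 pc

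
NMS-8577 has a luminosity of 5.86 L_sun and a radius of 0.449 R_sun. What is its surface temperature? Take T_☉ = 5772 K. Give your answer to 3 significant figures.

1.34×10^4 K

T/T_☉ = (L/L_☉)^(1/4) / (R/R_☉)^(1/2)
T = 5772 × (5.86)^(1/4) / √(0.449) = 5772 × 1.556 / 0.6701 = 1.340×10^4 K.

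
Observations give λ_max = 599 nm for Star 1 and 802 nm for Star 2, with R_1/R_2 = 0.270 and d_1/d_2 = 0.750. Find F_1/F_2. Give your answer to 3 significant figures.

0.416

Wien's law: T_1/T_2 = λ_2/λ_1 = 802/599 = 1.339.
L_1/L_2 = (R_1/R_2)²(T_1/T_2)⁴ = (0.270)²(1.339)⁴ = 0.2343.
F_1/F_2 = (L_1/L_2)/(d_1/d_2)² = 0.2343/(0.750)² = 0.4165.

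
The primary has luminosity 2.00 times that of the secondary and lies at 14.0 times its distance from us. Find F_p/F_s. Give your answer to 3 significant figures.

0.0102

F = L/(4πd²), so F_p/F_s = (L_p/L_s) / (d_p/d_s)²
= 2.00 / (14.0)² = 2.00 / 196.0 = 0.01020.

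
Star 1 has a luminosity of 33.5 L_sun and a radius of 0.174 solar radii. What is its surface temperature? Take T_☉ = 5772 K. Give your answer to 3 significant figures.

T/T_☉ = (L/L_☉)^(1/4) / (R/R_☉)^(1/2)
T = 5772 × (33.5)^(1/4) / √(0.174) = 5772 × 2.406 / 0.4171 = 3.329×10^4 K.

3.33×10^4 K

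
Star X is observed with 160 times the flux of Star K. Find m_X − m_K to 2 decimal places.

-5.51

m_X − m_K = −2.5 log₁₀(F_X/F_K) = −2.5 log₁₀(160) = −2.5 × (2.204) = -5.510.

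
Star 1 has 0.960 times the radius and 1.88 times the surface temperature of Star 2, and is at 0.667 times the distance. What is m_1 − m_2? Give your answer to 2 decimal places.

-3.53

L_1/L_2 = (0.960)²(1.88)⁴ = 11.51.
F_1/F_2 = (L_1/L_2)/(d_1/d_2)² = 11.51/0.4449 = 25.88.
m_1 − m_2 = −2.5 log₁₀(25.88) = -3.53.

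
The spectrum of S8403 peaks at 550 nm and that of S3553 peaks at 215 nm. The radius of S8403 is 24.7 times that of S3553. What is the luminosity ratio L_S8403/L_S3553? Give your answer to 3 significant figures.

Wien's law gives T ∝ 1/λ_max, so T_S8403/T_S3553 = λ_S3553/λ_S8403 = 215/550 = 0.3909.
Then L ∝ R²T⁴ gives L_S8403/L_S3553 = (24.7)² × (0.3909)⁴ = 610.1 × 0.02335 = 14.25.

14.2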